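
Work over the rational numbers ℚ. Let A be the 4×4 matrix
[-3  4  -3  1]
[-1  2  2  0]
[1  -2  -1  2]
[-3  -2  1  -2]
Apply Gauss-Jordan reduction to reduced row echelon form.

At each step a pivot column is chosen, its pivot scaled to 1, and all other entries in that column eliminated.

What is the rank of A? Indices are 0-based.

rank = 4

[1] R0 /= -3  ⇒  (1, -4/3, 1, -1/3)
     R1 -= -1·R0  ⇒  (0, 2/3, 3, -1/3)
     R2 -= 1·R0  ⇒  (0, -2/3, -2, 7/3)
     R3 -= -3·R0  ⇒  (0, -6, 4, -3)
[2] R1 /= 2/3  ⇒  (0, 1, 9/2, -1/2)
     R0 -= -4/3·R1  ⇒  (1, 0, 7, -1)
     R2 -= -2/3·R1  ⇒  (0, 0, 1, 2)
     R3 -= -6·R1  ⇒  (0, 0, 31, -6)
[3] R2 /= 1  ⇒  (0, 0, 1, 2)
     R0 -= 7·R2  ⇒  (1, 0, 0, -15)
     R1 -= 9/2·R2  ⇒  (0, 1, 0, -19/2)
     R3 -= 31·R2  ⇒  (0, 0, 0, -68)
[4] R3 /= -68  ⇒  (0, 0, 0, 1)
     R0 -= -15·R3  ⇒  (1, 0, 0, 0)
     R1 -= -19/2·R3  ⇒  (0, 1, 0, 0)
     R2 -= 2·R3  ⇒  (0, 0, 1, 0)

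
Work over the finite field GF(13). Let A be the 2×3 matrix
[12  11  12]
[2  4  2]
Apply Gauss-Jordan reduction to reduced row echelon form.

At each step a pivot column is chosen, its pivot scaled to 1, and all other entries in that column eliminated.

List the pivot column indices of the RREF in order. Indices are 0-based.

step 1: normalize row 0 (÷12) = (1, 2, 1)
  row 1: subtract 2×row0 = (0, 0, 0)
skip col 1 (zero from row 1)
skip col 2 (zero from row 1)

pivot columns: 0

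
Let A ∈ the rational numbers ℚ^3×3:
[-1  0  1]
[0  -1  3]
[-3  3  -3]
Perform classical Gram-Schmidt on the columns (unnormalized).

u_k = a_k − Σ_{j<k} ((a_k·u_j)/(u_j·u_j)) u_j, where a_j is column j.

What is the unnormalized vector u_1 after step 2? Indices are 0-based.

Step 1: u_0 = a_0 = (-1, 0, -3).
Step 2: u_1 = a_1 − (-9/10)·u_0 = (-9/10, -1, 3/10).

u_1 = (-9/10, -1, 3/10)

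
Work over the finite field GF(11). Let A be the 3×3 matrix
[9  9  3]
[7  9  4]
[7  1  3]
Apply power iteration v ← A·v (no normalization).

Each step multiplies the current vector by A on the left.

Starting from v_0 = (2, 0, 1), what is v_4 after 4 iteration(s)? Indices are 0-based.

v_4 = (9, 3, 8)

v_0 = (2, 0, 1).
v_1 = A·v_0 = (10, 7, 6).
v_2 = A·v_1 = (6, 3, 7).
v_3 = A·v_2 = (3, 9, 0).
v_4 = A·v_3 = (9, 3, 8).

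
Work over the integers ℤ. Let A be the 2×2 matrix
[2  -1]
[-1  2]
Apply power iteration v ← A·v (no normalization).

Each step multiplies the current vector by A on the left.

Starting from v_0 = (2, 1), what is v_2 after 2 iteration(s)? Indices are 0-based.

v_0 = (2, 1).
v_1 = A·v_0 = (3, 0).
v_2 = A·v_1 = (6, -3).

v_2 = (6, -3)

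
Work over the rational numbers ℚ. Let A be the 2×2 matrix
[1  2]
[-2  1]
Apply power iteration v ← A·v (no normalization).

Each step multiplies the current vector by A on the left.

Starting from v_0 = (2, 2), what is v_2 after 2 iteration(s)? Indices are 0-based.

v_0 = (2, 2).
v_1 = A·v_0 = (6, -2).
v_2 = A·v_1 = (2, -14).

v_2 = (2, -14)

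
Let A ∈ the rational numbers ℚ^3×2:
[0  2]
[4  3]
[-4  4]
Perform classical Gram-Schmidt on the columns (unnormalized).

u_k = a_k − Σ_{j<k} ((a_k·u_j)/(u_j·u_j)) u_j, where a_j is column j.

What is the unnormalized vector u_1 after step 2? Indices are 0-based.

u_1 = (2, 7/2, 7/2)

Step 1: u_0 = a_0 = (0, 4, -4).
Step 2: u_1 = a_1 − (-1/8)·u_0 = (2, 7/2, 7/2).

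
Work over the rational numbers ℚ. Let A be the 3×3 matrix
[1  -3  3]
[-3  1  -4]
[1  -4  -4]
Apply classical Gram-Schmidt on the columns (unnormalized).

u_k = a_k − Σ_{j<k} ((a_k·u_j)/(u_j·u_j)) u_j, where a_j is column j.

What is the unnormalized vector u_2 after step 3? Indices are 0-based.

u_2 = (671/186, 61/186, -244/93)

Step 1: u_0 = a_0 = (1, -3, 1).
Step 2: u_1 = a_1 − (-10/11)·u_0 = (-23/11, -19/11, -34/11).
Step 3: u_2 = a_2 − (1)·u_0 − (143/186)·u_1 = (671/186, 61/186, -244/93).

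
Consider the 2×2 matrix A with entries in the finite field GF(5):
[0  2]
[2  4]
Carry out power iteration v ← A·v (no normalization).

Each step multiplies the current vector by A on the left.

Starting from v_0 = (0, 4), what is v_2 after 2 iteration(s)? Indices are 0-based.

v_2 = (2, 0)

v_0 = (0, 4).
v_1 = A·v_0 = (3, 1).
v_2 = A·v_1 = (2, 0).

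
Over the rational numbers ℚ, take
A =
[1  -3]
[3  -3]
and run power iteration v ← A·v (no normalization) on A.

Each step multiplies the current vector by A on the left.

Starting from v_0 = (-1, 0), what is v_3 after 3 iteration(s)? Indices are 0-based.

v_3 = (-10, 6)

v_0 = (-1, 0).
v_1 = A·v_0 = (-1, -3).
v_2 = A·v_1 = (8, 6).
v_3 = A·v_2 = (-10, 6).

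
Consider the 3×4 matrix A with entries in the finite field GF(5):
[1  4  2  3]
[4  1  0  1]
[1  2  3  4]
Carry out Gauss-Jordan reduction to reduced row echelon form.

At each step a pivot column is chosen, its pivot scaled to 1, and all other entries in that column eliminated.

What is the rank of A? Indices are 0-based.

[1] R0 /= 1  ⇒  (1, 4, 2, 3)
     R1 -= 4·R0  ⇒  (0, 0, 2, 4)
     R2 -= 1·R0  ⇒  (0, 3, 1, 1)
[2] R1 <-> R2
[2] R1 /= 3  ⇒  (0, 1, 2, 2)
     R0 -= 4·R1  ⇒  (1, 0, 4, 0)
[3] R2 /= 2  ⇒  (0, 0, 1, 2)
     R0 -= 4·R2  ⇒  (1, 0, 0, 2)
     R1 -= 2·R2  ⇒  (0, 1, 0, 3)

rank = 3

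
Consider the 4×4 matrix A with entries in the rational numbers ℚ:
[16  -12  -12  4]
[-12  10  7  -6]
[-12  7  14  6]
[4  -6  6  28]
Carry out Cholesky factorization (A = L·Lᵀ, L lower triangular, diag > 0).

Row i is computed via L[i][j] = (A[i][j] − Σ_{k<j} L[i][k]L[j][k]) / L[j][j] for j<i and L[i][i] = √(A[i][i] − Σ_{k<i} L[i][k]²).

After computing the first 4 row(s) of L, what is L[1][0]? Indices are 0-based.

Step 1: L[0][0] = √(16) = 4.
  L[1][0] = (-12) / L[0][0] = -3.
Step 2: L[1][1] = √(1) = 1.
  L[2][0] = (-12) / L[0][0] = -3.
  L[2][1] = (-2) / L[1][1] = -2.
Step 3: L[2][2] = √(1) = 1.
  L[3][0] = (4) / L[0][0] = 1.
  L[3][1] = (-3) / L[1][1] = -3.
  L[3][2] = (3) / L[2][2] = 3.
Step 4: L[3][3] = √(9) = 3.

L[1][0] = -3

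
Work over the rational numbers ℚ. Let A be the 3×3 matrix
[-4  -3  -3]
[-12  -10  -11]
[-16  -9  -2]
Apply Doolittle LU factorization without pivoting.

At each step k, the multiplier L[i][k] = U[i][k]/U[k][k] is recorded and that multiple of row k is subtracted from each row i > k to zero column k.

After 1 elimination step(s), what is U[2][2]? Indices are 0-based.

U[2][2] = 10

Step 1: pivot at (0,0) is -4.
  row1 ← row1 − (3)·row0  ⇒  L[1][0]=3, U row1=(0, -1, -2)
  row2 ← row2 − (4)·row0  ⇒  L[2][0]=4, U row2=(0, 3, 10)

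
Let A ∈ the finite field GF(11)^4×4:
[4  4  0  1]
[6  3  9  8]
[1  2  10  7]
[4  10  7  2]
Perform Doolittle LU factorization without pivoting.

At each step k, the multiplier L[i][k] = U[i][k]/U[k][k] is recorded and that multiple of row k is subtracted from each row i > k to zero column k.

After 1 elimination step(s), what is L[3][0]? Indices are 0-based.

Step 1: pivot at (0,0) is 4.
  row1 ← row1 − (7)·row0  ⇒  L[1][0]=7, U row1=(0, 8, 9, 1)
  row2 ← row2 − (3)·row0  ⇒  L[2][0]=3, U row2=(0, 1, 10, 4)
  row3 ← row3 − (1)·row0  ⇒  L[3][0]=1, U row3=(0, 6, 7, 1)

L[3][0] = 1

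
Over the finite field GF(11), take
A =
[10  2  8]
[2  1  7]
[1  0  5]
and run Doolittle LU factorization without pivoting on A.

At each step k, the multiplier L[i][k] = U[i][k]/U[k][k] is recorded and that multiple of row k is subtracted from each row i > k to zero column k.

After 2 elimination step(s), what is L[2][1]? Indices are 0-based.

L[2][1] = 7

Step 1: pivot at (0,0) is 10.
  row1 ← row1 − (9)·row0  ⇒  L[1][0]=9, U row1=(0, 5, 1)
  row2 ← row2 − (10)·row0  ⇒  L[2][0]=10, U row2=(0, 2, 2)
Step 2: pivot at (1,1) is 5.
  row2 ← row2 − (7)·row1  ⇒  L[2][1]=7, U row2=(0, 0, 6)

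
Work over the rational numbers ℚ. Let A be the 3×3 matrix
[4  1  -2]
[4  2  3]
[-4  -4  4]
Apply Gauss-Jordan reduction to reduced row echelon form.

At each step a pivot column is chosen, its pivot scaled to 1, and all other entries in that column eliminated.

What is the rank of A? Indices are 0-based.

pivot(0,0)=4: scale R0 → (1, 1/4, -1/2)
  clear (1,0): R1 −= (4)R0 → (0, 1, 5)
  clear (2,0): R2 −= (-4)R0 → (0, -3, 2)
pivot(1,1)=1: scale R1 → (0, 1, 5)
  clear (0,1): R0 −= (1/4)R1 → (1, 0, -7/4)
  clear (2,1): R2 −= (-3)R1 → (0, 0, 17)
pivot(2,2)=17: scale R2 → (0, 0, 1)
  clear (0,2): R0 −= (-7/4)R2 → (1, 0, 0)
  clear (1,2): R1 −= (5)R2 → (0, 1, 0)

rank = 3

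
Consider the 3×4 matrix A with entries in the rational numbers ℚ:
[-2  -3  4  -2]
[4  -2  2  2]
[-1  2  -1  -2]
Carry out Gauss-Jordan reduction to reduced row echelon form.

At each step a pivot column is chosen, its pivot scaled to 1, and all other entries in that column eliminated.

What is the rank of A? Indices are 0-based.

step 1: normalize row 0 (÷-2) = (1, 3/2, -2, 1)
  row 1: subtract 4×row0 = (0, -8, 10, -2)
  row 2: subtract -1×row0 = (0, 7/2, -3, -1)
step 2: normalize row 1 (÷-8) = (0, 1, -5/4, 1/4)
  row 0: subtract 3/2×row1 = (1, 0, -1/8, 5/8)
  row 2: subtract 7/2×row1 = (0, 0, 11/8, -15/8)
step 3: normalize row 2 (÷11/8) = (0, 0, 1, -15/11)
  row 0: subtract -1/8×row2 = (1, 0, 0, 5/11)
  row 1: subtract -5/4×row2 = (0, 1, 0, -16/11)

rank = 3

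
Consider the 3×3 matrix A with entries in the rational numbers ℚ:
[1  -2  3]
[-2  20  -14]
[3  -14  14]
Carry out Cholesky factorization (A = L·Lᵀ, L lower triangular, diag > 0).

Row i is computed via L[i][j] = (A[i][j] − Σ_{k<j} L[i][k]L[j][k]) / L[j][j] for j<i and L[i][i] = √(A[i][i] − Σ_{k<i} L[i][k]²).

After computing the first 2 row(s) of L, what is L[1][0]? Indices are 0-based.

Step 1: L[0][0] = √(1) = 1.
  L[1][0] = (-2) / L[0][0] = -2.
Step 2: L[1][1] = √(16) = 4.

L[1][0] = -2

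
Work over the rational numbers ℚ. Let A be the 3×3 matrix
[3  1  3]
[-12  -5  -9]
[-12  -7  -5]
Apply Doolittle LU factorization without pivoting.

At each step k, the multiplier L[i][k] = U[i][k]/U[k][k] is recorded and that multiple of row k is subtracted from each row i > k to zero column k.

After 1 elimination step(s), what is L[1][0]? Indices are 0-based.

L[1][0] = -4

[col 0] pivot 3
  R1 -= -4*R0 → (0, -1, 3)  (L[1][0] := -4)
  R2 -= -4*R0 → (0, -3, 7)  (L[2][0] := -4)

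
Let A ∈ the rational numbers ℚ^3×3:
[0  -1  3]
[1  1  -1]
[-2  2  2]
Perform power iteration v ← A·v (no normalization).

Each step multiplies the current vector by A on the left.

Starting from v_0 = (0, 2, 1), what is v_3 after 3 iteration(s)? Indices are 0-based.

v_3 = (40, 1, -18)

v_0 = (0, 2, 1).
v_1 = A·v_0 = (1, 1, 6).
v_2 = A·v_1 = (17, -4, 12).
v_3 = A·v_2 = (40, 1, -18).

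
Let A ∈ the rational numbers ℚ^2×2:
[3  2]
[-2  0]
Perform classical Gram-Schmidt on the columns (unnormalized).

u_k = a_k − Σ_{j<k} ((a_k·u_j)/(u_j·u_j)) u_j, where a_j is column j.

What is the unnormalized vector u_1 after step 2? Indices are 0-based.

u_1 = (8/13, 12/13)

Step 1: u_0 = a_0 = (3, -2).
Step 2: u_1 = a_1 − (6/13)·u_0 = (8/13, 12/13).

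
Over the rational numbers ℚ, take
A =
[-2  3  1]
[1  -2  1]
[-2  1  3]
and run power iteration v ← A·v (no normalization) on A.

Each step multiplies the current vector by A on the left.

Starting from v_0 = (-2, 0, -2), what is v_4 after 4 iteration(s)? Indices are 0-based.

v_0 = (-2, 0, -2).
v_1 = A·v_0 = (2, -4, -2).
v_2 = A·v_1 = (-18, 8, -14).
v_3 = A·v_2 = (46, -48, 2).
v_4 = A·v_3 = (-234, 144, -134).

v_4 = (-234, 144, -134)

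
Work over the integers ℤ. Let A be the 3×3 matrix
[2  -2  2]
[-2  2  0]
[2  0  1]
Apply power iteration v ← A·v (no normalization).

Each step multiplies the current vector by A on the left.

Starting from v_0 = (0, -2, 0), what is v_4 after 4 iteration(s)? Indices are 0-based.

v_4 = (368, -288, 200)

v_0 = (0, -2, 0).
v_1 = A·v_0 = (4, -4, 0).
v_2 = A·v_1 = (16, -16, 8).
v_3 = A·v_2 = (80, -64, 40).
v_4 = A·v_3 = (368, -288, 200).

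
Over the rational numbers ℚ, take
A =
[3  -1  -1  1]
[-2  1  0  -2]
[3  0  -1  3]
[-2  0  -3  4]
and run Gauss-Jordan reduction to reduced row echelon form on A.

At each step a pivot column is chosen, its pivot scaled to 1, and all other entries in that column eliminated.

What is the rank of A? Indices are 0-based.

[1] R0 /= 3  ⇒  (1, -1/3, -1/3, 1/3)
     R1 -= -2·R0  ⇒  (0, 1/3, -2/3, -4/3)
     R2 -= 3·R0  ⇒  (0, 1, 0, 2)
     R3 -= -2·R0  ⇒  (0, -2/3, -11/3, 14/3)
[2] R1 /= 1/3  ⇒  (0, 1, -2, -4)
     R0 -= -1/3·R1  ⇒  (1, 0, -1, -1)
     R2 -= 1·R1  ⇒  (0, 0, 2, 6)
     R3 -= -2/3·R1  ⇒  (0, 0, -5, 2)
[3] R2 /= 2  ⇒  (0, 0, 1, 3)
     R0 -= -1·R2  ⇒  (1, 0, 0, 2)
     R1 -= -2·R2  ⇒  (0, 1, 0, 2)
     R3 -= -5·R2  ⇒  (0, 0, 0, 17)
[4] R3 /= 17  ⇒  (0, 0, 0, 1)
     R0 -= 2·R3  ⇒  (1, 0, 0, 0)
     R1 -= 2·R3  ⇒  (0, 1, 0, 0)
     R2 -= 3·R3  ⇒  (0, 0, 1, 0)

rank = 4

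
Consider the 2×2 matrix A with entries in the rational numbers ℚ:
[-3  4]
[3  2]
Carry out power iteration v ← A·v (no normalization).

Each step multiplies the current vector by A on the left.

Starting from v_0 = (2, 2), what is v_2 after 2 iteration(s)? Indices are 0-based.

v_0 = (2, 2).
v_1 = A·v_0 = (2, 10).
v_2 = A·v_1 = (34, 26).

v_2 = (34, 26)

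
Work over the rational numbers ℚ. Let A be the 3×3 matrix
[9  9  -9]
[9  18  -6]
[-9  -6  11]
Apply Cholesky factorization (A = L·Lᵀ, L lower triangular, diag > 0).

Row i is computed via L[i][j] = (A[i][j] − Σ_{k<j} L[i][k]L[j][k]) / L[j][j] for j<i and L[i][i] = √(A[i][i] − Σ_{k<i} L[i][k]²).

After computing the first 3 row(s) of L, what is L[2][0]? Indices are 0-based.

L[2][0] = -3

Step 1: L[0][0] = √(9) = 3.
  L[1][0] = (9) / L[0][0] = 3.
Step 2: L[1][1] = √(9) = 3.
  L[2][0] = (-9) / L[0][0] = -3.
  L[2][1] = (3) / L[1][1] = 1.
Step 3: L[2][2] = √(1) = 1.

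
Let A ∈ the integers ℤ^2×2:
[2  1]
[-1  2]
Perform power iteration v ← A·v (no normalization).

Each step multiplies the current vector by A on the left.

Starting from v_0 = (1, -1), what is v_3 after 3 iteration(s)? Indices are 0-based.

v_3 = (-9, -13)

v_0 = (1, -1).
v_1 = A·v_0 = (1, -3).
v_2 = A·v_1 = (-1, -7).
v_3 = A·v_2 = (-9, -13).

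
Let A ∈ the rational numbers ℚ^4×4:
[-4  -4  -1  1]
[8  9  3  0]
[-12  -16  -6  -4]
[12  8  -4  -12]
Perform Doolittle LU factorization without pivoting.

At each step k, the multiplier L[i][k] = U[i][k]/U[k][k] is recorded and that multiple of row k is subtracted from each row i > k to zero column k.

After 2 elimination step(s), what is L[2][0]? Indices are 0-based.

L[2][0] = 3

[col 0] pivot -4
  R1 -= -2*R0 → (0, 1, 1, 2)  (L[1][0] := -2)
  R2 -= 3*R0 → (0, -4, -3, -7)  (L[2][0] := 3)
  R3 -= -3*R0 → (0, -4, -7, -9)  (L[3][0] := -3)
[col 1] pivot 1
  R2 -= -4*R1 → (0, 0, 1, 1)  (L[2][1] := -4)
  R3 -= -4*R1 → (0, 0, -3, -1)  (L[3][1] := -4)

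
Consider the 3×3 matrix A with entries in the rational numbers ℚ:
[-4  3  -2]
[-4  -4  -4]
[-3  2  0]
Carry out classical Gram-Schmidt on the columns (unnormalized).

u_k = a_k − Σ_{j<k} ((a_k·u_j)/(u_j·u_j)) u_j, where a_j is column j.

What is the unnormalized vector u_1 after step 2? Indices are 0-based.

Step 1: u_0 = a_0 = (-4, -4, -3).
Step 2: u_1 = a_1 − (-2/41)·u_0 = (115/41, -172/41, 76/41).

u_1 = (115/41, -172/41, 76/41)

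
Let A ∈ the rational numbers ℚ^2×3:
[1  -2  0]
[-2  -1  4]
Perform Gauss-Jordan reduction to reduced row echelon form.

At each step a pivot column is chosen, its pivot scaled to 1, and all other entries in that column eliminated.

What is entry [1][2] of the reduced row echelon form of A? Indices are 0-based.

M[1][2] = -4/5

pivot(0,0)=1: scale R0 → (1, -2, 0)
  clear (1,0): R1 −= (-2)R0 → (0, -5, 4)
pivot(1,1)=-5: scale R1 → (0, 1, -4/5)
  clear (0,1): R0 −= (-2)R1 → (1, 0, -8/5)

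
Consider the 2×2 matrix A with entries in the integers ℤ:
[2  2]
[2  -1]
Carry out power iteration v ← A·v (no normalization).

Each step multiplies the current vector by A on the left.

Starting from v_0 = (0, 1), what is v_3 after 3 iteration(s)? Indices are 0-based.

v_0 = (0, 1).
v_1 = A·v_0 = (2, -1).
v_2 = A·v_1 = (2, 5).
v_3 = A·v_2 = (14, -1).

v_3 = (14, -1)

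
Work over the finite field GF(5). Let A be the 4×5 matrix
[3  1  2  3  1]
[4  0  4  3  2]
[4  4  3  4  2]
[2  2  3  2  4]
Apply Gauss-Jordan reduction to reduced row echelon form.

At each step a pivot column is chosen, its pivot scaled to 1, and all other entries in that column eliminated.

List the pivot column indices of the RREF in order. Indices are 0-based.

step 1: normalize row 0 (÷3) = (1, 2, 4, 1, 2)
  row 1: subtract 4×row0 = (0, 2, 3, 4, 4)
  row 2: subtract 4×row0 = (0, 1, 2, 0, 4)
  row 3: subtract 2×row0 = (0, 3, 0, 0, 0)
step 2: normalize row 1 (÷2) = (0, 1, 4, 2, 2)
  row 0: subtract 2×row1 = (1, 0, 1, 2, 3)
  row 2: subtract 1×row1 = (0, 0, 3, 3, 2)
  row 3: subtract 3×row1 = (0, 0, 3, 4, 4)
step 3: normalize row 2 (÷3) = (0, 0, 1, 1, 4)
  row 0: subtract 1×row2 = (1, 0, 0, 1, 4)
  row 1: subtract 4×row2 = (0, 1, 0, 3, 1)
  row 3: subtract 3×row2 = (0, 0, 0, 1, 2)
step 4: normalize row 3 (÷1) = (0, 0, 0, 1, 2)
  row 0: subtract 1×row3 = (1, 0, 0, 0, 2)
  row 1: subtract 3×row3 = (0, 1, 0, 0, 0)
  row 2: subtract 1×row3 = (0, 0, 1, 0, 2)

pivot columns: 0, 1, 2, 3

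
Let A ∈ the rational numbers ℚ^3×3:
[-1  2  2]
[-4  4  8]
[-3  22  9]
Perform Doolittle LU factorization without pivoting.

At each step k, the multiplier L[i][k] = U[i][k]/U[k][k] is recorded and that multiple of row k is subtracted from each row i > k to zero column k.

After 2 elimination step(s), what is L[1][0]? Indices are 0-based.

L[1][0] = 4

k=0: U[0][0]=-1
  eliminate (1,0): mult=4, new row 1: (0, -4, 0); set L[1][0]=4
  eliminate (2,0): mult=3, new row 2: (0, 16, 3); set L[2][0]=3
k=1: U[1][1]=-4
  eliminate (2,1): mult=-4, new row 2: (0, 0, 3); set L[2][1]=-4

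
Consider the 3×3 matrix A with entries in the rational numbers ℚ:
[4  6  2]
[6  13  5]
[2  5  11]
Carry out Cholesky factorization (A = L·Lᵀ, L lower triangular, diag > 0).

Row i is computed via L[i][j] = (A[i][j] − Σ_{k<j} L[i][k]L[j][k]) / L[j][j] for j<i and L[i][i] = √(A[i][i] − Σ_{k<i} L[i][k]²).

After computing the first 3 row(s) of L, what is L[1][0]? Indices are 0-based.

Step 1: L[0][0] = √(4) = 2.
  L[1][0] = (6) / L[0][0] = 3.
Step 2: L[1][1] = √(4) = 2.
  L[2][0] = (2) / L[0][0] = 1.
  L[2][1] = (2) / L[1][1] = 1.
Step 3: L[2][2] = √(9) = 3.

L[1][0] = 3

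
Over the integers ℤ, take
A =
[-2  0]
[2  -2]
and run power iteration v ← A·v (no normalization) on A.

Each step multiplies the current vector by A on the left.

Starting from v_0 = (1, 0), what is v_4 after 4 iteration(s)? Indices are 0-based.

v_0 = (1, 0).
v_1 = A·v_0 = (-2, 2).
v_2 = A·v_1 = (4, -8).
v_3 = A·v_2 = (-8, 24).
v_4 = A·v_3 = (16, -64).

v_4 = (16, -64)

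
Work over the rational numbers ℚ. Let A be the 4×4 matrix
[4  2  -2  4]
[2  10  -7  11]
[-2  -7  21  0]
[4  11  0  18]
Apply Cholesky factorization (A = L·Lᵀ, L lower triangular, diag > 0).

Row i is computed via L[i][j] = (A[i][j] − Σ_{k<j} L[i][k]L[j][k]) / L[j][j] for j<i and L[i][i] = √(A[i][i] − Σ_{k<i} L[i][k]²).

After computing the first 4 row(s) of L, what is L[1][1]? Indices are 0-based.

L[1][1] = 3

Step 1: L[0][0] = √(4) = 2.
  L[1][0] = (2) / L[0][0] = 1.
Step 2: L[1][1] = √(9) = 3.
  L[2][0] = (-2) / L[0][0] = -1.
  L[2][1] = (-6) / L[1][1] = -2.
Step 3: L[2][2] = √(16) = 4.
  L[3][0] = (4) / L[0][0] = 2.
  L[3][1] = (9) / L[1][1] = 3.
  L[3][2] = (8) / L[2][2] = 2.
Step 4: L[3][3] = √(1) = 1.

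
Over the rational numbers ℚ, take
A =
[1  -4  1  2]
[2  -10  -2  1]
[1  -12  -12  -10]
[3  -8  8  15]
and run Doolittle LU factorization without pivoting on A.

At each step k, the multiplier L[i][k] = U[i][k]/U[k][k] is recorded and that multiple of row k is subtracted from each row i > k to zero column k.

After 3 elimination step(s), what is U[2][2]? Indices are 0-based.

U[2][2] = 3

Step 1: pivot at (0,0) is 1.
  row1 ← row1 − (2)·row0  ⇒  L[1][0]=2, U row1=(0, -2, -4, -3)
  row2 ← row2 − (1)·row0  ⇒  L[2][0]=1, U row2=(0, -8, -13, -12)
  row3 ← row3 − (3)·row0  ⇒  L[3][0]=3, U row3=(0, 4, 5, 9)
Step 2: pivot at (1,1) is -2.
  row2 ← row2 − (4)·row1  ⇒  L[2][1]=4, U row2=(0, 0, 3, 0)
  row3 ← row3 − (-2)·row1  ⇒  L[3][1]=-2, U row3=(0, 0, -3, 3)
Step 3: pivot at (2,2) is 3.
  row3 ← row3 − (-1)·row2  ⇒  L[3][2]=-1, U row3=(0, 0, 0, 3)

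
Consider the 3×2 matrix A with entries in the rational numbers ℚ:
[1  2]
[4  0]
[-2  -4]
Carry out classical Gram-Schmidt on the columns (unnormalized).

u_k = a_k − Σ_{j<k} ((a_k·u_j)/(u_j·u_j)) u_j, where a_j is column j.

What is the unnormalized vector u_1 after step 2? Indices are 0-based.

Step 1: u_0 = a_0 = (1, 4, -2).
Step 2: u_1 = a_1 − (10/21)·u_0 = (32/21, -40/21, -64/21).

u_1 = (32/21, -40/21, -64/21)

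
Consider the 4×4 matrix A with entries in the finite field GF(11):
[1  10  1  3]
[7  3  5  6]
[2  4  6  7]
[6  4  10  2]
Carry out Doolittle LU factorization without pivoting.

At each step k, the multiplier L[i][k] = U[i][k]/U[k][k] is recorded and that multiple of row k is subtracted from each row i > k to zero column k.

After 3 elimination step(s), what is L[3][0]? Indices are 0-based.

L[3][0] = 6

k=0: U[0][0]=1
  eliminate (1,0): mult=7, new row 1: (0, 10, 9, 7); set L[1][0]=7
  eliminate (2,0): mult=2, new row 2: (0, 6, 4, 1); set L[2][0]=2
  eliminate (3,0): mult=6, new row 3: (0, 10, 4, 6); set L[3][0]=6
k=1: U[1][1]=10
  eliminate (2,1): mult=5, new row 2: (0, 0, 3, 10); set L[2][1]=5
  eliminate (3,1): mult=1, new row 3: (0, 0, 6, 10); set L[3][1]=1
k=2: U[2][2]=3
  eliminate (3,2): mult=2, new row 3: (0, 0, 0, 1); set L[3][2]=2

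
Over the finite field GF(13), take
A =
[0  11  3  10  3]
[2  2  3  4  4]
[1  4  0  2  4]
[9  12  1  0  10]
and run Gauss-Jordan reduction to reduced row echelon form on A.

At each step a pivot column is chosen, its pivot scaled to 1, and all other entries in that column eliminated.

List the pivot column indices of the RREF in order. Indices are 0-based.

pivot(0,0): swap R0↔R1
pivot(0,0)=2: scale R0 → (1, 1, 8, 2, 2)
  clear (2,0): R2 −= (1)R0 → (0, 3, 5, 0, 2)
  clear (3,0): R3 −= (9)R0 → (0, 3, 7, 8, 5)
pivot(1,1)=11: scale R1 → (0, 1, 5, 8, 5)
  clear (0,1): R0 −= (1)R1 → (1, 0, 3, 7, 10)
  clear (2,1): R2 −= (3)R1 → (0, 0, 3, 2, 0)
  clear (3,1): R3 −= (3)R1 → (0, 0, 5, 10, 3)
pivot(2,2)=3: scale R2 → (0, 0, 1, 5, 0)
  clear (0,2): R0 −= (3)R2 → (1, 0, 0, 5, 10)
  clear (1,2): R1 −= (5)R2 → (0, 1, 0, 9, 5)
  clear (3,2): R3 −= (5)R2 → (0, 0, 0, 11, 3)
pivot(3,3)=11: scale R3 → (0, 0, 0, 1, 5)
  clear (0,3): R0 −= (5)R3 → (1, 0, 0, 0, 11)
  clear (1,3): R1 −= (9)R3 → (0, 1, 0, 0, 12)
  clear (2,3): R2 −= (5)R3 → (0, 0, 1, 0, 1)

pivot columns: 0, 1, 2, 3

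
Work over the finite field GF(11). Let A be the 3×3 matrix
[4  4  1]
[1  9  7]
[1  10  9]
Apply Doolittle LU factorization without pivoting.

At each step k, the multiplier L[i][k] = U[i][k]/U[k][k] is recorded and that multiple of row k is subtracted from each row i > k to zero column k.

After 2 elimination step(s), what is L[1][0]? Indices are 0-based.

k=0: U[0][0]=4
  eliminate (1,0): mult=3, new row 1: (0, 8, 4); set L[1][0]=3
  eliminate (2,0): mult=3, new row 2: (0, 9, 6); set L[2][0]=3
k=1: U[1][1]=8
  eliminate (2,1): mult=8, new row 2: (0, 0, 7); set L[2][1]=8

L[1][0] = 3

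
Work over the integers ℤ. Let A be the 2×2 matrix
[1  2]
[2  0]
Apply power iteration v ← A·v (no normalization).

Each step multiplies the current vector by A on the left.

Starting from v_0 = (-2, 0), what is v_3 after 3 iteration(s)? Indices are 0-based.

v_3 = (-18, -20)

v_0 = (-2, 0).
v_1 = A·v_0 = (-2, -4).
v_2 = A·v_1 = (-10, -4).
v_3 = A·v_2 = (-18, -20).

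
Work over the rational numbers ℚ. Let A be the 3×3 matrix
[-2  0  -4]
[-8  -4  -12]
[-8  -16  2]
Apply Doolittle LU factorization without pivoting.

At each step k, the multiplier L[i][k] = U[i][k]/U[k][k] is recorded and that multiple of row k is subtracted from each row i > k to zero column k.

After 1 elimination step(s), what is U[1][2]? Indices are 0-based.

U[1][2] = 4

[col 0] pivot -2
  R1 -= 4*R0 → (0, -4, 4)  (L[1][0] := 4)
  R2 -= 4*R0 → (0, -16, 18)  (L[2][0] := 4)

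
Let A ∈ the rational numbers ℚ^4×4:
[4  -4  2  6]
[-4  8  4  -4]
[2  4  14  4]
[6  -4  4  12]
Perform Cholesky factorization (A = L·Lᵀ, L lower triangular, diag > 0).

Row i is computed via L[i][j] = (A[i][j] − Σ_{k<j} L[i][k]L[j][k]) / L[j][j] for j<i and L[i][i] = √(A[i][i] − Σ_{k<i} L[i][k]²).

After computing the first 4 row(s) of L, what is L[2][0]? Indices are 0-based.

Step 1: L[0][0] = √(4) = 2.
  L[1][0] = (-4) / L[0][0] = -2.
Step 2: L[1][1] = √(4) = 2.
  L[2][0] = (2) / L[0][0] = 1.
  L[2][1] = (6) / L[1][1] = 3.
Step 3: L[2][2] = √(4) = 2.
  L[3][0] = (6) / L[0][0] = 3.
  L[3][1] = (2) / L[1][1] = 1.
  L[3][2] = (-2) / L[2][2] = -1.
Step 4: L[3][3] = √(1) = 1.

L[2][0] = 1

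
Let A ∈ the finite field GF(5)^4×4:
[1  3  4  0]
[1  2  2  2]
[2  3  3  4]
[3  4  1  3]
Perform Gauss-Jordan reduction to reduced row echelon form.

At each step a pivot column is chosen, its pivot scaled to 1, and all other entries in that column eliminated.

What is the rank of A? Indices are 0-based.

step 1: normalize row 0 (÷1) = (1, 3, 4, 0)
  row 1: subtract 1×row0 = (0, 4, 3, 2)
  row 2: subtract 2×row0 = (0, 2, 0, 4)
  row 3: subtract 3×row0 = (0, 0, 4, 3)
step 2: normalize row 1 (÷4) = (0, 1, 2, 3)
  row 0: subtract 3×row1 = (1, 0, 3, 1)
  row 2: subtract 2×row1 = (0, 0, 1, 3)
step 3: normalize row 2 (÷1) = (0, 0, 1, 3)
  row 0: subtract 3×row2 = (1, 0, 0, 2)
  row 1: subtract 2×row2 = (0, 1, 0, 2)
  row 3: subtract 4×row2 = (0, 0, 0, 1)
step 4: normalize row 3 (÷1) = (0, 0, 0, 1)
  row 0: subtract 2×row3 = (1, 0, 0, 0)
  row 1: subtract 2×row3 = (0, 1, 0, 0)
  row 2: subtract 3×row3 = (0, 0, 1, 0)

rank = 4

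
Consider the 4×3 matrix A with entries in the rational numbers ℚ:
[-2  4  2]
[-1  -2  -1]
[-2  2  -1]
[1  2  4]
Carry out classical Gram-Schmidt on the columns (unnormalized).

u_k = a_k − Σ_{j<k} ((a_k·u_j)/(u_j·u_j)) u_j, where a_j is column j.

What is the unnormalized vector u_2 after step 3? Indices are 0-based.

Step 1: u_0 = a_0 = (-2, -1, -2, 1).
Step 2: u_1 = a_1 − (-4/5)·u_0 = (12/5, -14/5, 2/5, 14/5).
Step 3: u_2 = a_2 − (3/10)·u_0 − (23/27)·u_1 = (5/9, 91/54, -20/27, 71/54).

u_2 = (5/9, 91/54, -20/27, 71/54)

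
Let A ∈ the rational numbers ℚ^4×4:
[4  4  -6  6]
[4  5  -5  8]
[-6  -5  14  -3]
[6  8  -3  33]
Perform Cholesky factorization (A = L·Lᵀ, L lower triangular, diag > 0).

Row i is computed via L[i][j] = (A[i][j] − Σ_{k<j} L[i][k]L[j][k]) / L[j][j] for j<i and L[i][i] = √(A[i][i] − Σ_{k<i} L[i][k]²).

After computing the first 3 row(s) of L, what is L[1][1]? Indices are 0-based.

Step 1: L[0][0] = √(4) = 2.
  L[1][0] = (4) / L[0][0] = 2.
Step 2: L[1][1] = √(1) = 1.
  L[2][0] = (-6) / L[0][0] = -3.
  L[2][1] = (1) / L[1][1] = 1.
Step 3: L[2][2] = √(4) = 2.

L[1][1] = 1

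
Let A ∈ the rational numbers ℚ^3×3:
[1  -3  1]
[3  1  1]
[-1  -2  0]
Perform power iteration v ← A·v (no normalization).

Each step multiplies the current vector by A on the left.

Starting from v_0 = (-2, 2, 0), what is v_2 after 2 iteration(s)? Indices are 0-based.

v_2 = (2, -30, 16)

v_0 = (-2, 2, 0).
v_1 = A·v_0 = (-8, -4, -2).
v_2 = A·v_1 = (2, -30, 16).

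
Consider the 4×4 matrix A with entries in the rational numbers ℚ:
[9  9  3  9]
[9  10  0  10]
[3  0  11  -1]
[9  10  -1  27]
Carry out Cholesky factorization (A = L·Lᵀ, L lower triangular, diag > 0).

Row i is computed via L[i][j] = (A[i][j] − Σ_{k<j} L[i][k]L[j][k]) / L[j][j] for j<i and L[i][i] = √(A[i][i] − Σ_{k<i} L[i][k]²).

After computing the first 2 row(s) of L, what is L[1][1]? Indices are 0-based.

L[1][1] = 1

Step 1: L[0][0] = √(9) = 3.
  L[1][0] = (9) / L[0][0] = 3.
Step 2: L[1][1] = √(1) = 1.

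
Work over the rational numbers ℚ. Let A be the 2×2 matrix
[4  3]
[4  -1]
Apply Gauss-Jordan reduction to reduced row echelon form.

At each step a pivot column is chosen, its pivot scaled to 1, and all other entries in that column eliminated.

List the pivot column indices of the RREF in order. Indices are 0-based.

pivot columns: 0, 1

[1] R0 /= 4  ⇒  (1, 3/4)
     R1 -= 4·R0  ⇒  (0, -4)
[2] R1 /= -4  ⇒  (0, 1)
     R0 -= 3/4·R1  ⇒  (1, 0)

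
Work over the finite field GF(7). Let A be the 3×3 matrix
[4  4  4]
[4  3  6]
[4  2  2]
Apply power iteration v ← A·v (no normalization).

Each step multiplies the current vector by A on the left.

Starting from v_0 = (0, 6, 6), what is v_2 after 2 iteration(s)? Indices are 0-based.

v_0 = (0, 6, 6).
v_1 = A·v_0 = (6, 5, 3).
v_2 = A·v_1 = (0, 1, 5).

v_2 = (0, 1, 5)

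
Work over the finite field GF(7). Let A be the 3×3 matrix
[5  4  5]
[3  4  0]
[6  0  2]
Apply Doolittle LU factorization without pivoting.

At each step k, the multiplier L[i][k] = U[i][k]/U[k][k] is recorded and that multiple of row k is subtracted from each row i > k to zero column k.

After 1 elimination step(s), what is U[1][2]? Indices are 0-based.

U[1][2] = 4

k=0: U[0][0]=5
  eliminate (1,0): mult=2, new row 1: (0, 3, 4); set L[1][0]=2
  eliminate (2,0): mult=4, new row 2: (0, 5, 3); set L[2][0]=4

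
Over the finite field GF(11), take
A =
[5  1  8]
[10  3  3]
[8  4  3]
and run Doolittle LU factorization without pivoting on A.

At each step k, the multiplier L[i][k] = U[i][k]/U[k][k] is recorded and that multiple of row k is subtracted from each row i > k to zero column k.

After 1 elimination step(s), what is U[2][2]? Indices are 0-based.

k=0: U[0][0]=5
  eliminate (1,0): mult=2, new row 1: (0, 1, 9); set L[1][0]=2
  eliminate (2,0): mult=6, new row 2: (0, 9, 10); set L[2][0]=6

U[2][2] = 10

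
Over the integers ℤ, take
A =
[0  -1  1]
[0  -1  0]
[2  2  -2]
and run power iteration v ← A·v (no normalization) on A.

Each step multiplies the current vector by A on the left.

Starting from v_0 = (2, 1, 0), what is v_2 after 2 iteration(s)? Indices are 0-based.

v_0 = (2, 1, 0).
v_1 = A·v_0 = (-1, -1, 6).
v_2 = A·v_1 = (7, 1, -16).

v_2 = (7, 1, -16)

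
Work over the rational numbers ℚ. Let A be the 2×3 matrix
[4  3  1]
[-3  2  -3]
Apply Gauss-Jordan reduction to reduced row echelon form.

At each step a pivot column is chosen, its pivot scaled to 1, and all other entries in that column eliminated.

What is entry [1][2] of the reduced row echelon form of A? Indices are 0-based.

M[1][2] = -9/17

[1] R0 /= 4  ⇒  (1, 3/4, 1/4)
     R1 -= -3·R0  ⇒  (0, 17/4, -9/4)
[2] R1 /= 17/4  ⇒  (0, 1, -9/17)
     R0 -= 3/4·R1  ⇒  (1, 0, 11/17)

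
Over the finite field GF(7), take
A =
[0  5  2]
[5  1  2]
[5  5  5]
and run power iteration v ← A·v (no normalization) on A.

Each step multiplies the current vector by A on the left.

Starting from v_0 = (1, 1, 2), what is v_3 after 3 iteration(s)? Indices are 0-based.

v_0 = (1, 1, 2).
v_1 = A·v_0 = (2, 3, 6).
v_2 = A·v_1 = (6, 4, 6).
v_3 = A·v_2 = (4, 4, 3).

v_3 = (4, 4, 3)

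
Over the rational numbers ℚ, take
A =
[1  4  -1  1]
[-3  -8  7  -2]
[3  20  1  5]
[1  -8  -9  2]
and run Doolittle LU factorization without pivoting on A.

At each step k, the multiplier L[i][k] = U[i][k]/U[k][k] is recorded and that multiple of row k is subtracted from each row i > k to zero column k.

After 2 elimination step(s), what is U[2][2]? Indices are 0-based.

U[2][2] = -4

Step 1: pivot at (0,0) is 1.
  row1 ← row1 − (-3)·row0  ⇒  L[1][0]=-3, U row1=(0, 4, 4, 1)
  row2 ← row2 − (3)·row0  ⇒  L[2][0]=3, U row2=(0, 8, 4, 2)
  row3 ← row3 − (1)·row0  ⇒  L[3][0]=1, U row3=(0, -12, -8, 1)
Step 2: pivot at (1,1) is 4.
  row2 ← row2 − (2)·row1  ⇒  L[2][1]=2, U row2=(0, 0, -4, 0)
  row3 ← row3 − (-3)·row1  ⇒  L[3][1]=-3, U row3=(0, 0, 4, 4)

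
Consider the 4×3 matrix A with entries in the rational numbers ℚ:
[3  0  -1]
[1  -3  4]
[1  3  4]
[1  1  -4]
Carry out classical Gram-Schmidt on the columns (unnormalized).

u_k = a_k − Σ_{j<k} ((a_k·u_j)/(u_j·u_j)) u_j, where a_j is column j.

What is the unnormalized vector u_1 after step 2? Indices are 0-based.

Step 1: u_0 = a_0 = (3, 1, 1, 1).
Step 2: u_1 = a_1 − (1/12)·u_0 = (-1/4, -37/12, 35/12, 11/12).

u_1 = (-1/4, -37/12, 35/12, 11/12)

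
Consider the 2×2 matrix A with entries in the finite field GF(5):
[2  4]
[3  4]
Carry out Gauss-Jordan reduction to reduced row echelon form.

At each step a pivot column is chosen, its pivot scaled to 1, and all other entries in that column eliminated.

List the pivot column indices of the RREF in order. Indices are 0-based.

step 1: normalize row 0 (÷2) = (1, 2)
  row 1: subtract 3×row0 = (0, 3)
step 2: normalize row 1 (÷3) = (0, 1)
  row 0: subtract 2×row1 = (1, 0)

pivot columns: 0, 1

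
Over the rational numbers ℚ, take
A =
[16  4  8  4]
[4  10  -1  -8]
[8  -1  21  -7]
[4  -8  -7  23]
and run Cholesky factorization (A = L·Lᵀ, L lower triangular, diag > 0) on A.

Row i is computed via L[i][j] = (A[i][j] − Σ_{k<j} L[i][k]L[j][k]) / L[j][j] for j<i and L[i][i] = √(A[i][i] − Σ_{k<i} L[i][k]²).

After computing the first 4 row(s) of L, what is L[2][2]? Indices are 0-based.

Step 1: L[0][0] = √(16) = 4.
  L[1][0] = (4) / L[0][0] = 1.
Step 2: L[1][1] = √(9) = 3.
  L[2][0] = (8) / L[0][0] = 2.
  L[2][1] = (-3) / L[1][1] = -1.
Step 3: L[2][2] = √(16) = 4.
  L[3][0] = (4) / L[0][0] = 1.
  L[3][1] = (-9) / L[1][1] = -3.
  L[3][2] = (-12) / L[2][2] = -3.
Step 4: L[3][3] = √(4) = 2.

L[2][2] = 4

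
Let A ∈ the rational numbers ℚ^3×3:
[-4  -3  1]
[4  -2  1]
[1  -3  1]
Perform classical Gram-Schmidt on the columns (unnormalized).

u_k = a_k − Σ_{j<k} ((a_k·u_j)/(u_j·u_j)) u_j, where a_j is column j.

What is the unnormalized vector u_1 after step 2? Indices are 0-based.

Step 1: u_0 = a_0 = (-4, 4, 1).
Step 2: u_1 = a_1 − (1/33)·u_0 = (-95/33, -70/33, -100/33).

u_1 = (-95/33, -70/33, -100/33)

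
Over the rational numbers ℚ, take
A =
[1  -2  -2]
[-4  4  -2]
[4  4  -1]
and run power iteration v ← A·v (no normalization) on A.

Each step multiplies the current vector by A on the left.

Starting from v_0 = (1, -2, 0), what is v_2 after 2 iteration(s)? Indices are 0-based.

v_2 = (37, -60, -24)

v_0 = (1, -2, 0).
v_1 = A·v_0 = (5, -12, -4).
v_2 = A·v_1 = (37, -60, -24).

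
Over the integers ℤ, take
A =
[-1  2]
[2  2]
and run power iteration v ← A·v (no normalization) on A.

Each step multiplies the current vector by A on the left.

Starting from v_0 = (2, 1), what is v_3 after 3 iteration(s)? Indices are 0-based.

v_3 = (12, 48)

v_0 = (2, 1).
v_1 = A·v_0 = (0, 6).
v_2 = A·v_1 = (12, 12).
v_3 = A·v_2 = (12, 48).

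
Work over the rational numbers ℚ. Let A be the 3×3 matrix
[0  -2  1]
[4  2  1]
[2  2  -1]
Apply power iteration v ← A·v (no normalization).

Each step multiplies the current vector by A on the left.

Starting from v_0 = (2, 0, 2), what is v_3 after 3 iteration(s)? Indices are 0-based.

v_0 = (2, 0, 2).
v_1 = A·v_0 = (2, 10, 2).
v_2 = A·v_1 = (-18, 30, 22).
v_3 = A·v_2 = (-38, 10, 2).

v_3 = (-38, 10, 2)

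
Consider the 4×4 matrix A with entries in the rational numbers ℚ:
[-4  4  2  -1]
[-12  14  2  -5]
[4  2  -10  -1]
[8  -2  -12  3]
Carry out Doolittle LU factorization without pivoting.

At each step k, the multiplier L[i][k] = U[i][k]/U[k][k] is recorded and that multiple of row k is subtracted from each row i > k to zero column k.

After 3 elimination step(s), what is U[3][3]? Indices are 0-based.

k=0: U[0][0]=-4
  eliminate (1,0): mult=3, new row 1: (0, 2, -4, -2); set L[1][0]=3
  eliminate (2,0): mult=-1, new row 2: (0, 6, -8, -2); set L[2][0]=-1
  eliminate (3,0): mult=-2, new row 3: (0, 6, -8, 1); set L[3][0]=-2
k=1: U[1][1]=2
  eliminate (2,1): mult=3, new row 2: (0, 0, 4, 4); set L[2][1]=3
  eliminate (3,1): mult=3, new row 3: (0, 0, 4, 7); set L[3][1]=3
k=2: U[2][2]=4
  eliminate (3,2): mult=1, new row 3: (0, 0, 0, 3); set L[3][2]=1

U[3][3] = 3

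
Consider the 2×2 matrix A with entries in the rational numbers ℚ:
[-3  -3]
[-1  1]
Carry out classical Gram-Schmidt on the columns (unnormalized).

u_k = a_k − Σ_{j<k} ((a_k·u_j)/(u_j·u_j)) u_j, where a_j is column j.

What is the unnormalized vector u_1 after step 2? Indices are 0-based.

u_1 = (-3/5, 9/5)

Step 1: u_0 = a_0 = (-3, -1).
Step 2: u_1 = a_1 − (4/5)·u_0 = (-3/5, 9/5).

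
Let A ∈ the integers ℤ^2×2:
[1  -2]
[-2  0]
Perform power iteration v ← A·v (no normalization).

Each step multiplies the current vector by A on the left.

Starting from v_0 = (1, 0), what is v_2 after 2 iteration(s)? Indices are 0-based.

v_2 = (5, -2)

v_0 = (1, 0).
v_1 = A·v_0 = (1, -2).
v_2 = A·v_1 = (5, -2).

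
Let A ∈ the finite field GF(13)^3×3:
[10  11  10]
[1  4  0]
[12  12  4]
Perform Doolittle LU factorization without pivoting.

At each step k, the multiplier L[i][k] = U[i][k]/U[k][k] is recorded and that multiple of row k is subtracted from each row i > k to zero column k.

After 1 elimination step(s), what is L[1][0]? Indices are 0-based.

Step 1: pivot at (0,0) is 10.
  row1 ← row1 − (4)·row0  ⇒  L[1][0]=4, U row1=(0, 12, 12)
  row2 ← row2 − (9)·row0  ⇒  L[2][0]=9, U row2=(0, 4, 5)

L[1][0] = 4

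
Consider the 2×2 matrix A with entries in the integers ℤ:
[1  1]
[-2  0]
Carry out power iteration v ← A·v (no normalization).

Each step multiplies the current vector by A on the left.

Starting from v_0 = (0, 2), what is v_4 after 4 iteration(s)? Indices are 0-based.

v_4 = (-6, 4)

v_0 = (0, 2).
v_1 = A·v_0 = (2, 0).
v_2 = A·v_1 = (2, -4).
v_3 = A·v_2 = (-2, -4).
v_4 = A·v_3 = (-6, 4).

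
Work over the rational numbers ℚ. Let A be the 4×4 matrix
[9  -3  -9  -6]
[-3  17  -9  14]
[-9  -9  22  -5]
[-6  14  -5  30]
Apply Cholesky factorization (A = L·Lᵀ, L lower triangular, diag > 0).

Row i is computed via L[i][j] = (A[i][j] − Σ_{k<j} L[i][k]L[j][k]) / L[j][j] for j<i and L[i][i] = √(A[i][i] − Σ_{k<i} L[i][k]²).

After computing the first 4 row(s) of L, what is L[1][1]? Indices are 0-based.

Step 1: L[0][0] = √(9) = 3.
  L[1][0] = (-3) / L[0][0] = -1.
Step 2: L[1][1] = √(16) = 4.
  L[2][0] = (-9) / L[0][0] = -3.
  L[2][1] = (-12) / L[1][1] = -3.
Step 3: L[2][2] = √(4) = 2.
  L[3][0] = (-6) / L[0][0] = -2.
  L[3][1] = (12) / L[1][1] = 3.
  L[3][2] = (-2) / L[2][2] = -1.
Step 4: L[3][3] = √(16) = 4.

L[1][1] = 4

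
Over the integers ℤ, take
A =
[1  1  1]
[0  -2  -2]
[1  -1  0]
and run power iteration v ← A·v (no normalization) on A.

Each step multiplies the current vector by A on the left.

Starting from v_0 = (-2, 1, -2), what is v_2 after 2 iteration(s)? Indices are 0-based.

v_2 = (-4, 2, -5)

v_0 = (-2, 1, -2).
v_1 = A·v_0 = (-3, 2, -3).
v_2 = A·v_1 = (-4, 2, -5).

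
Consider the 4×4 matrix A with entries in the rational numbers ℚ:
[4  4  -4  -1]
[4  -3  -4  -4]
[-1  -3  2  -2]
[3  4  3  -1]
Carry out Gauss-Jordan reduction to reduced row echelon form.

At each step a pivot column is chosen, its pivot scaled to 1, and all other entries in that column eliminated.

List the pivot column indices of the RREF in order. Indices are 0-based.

pivot columns: 0, 1, 2, 3

[1] R0 /= 4  ⇒  (1, 1, -1, -1/4)
     R1 -= 4·R0  ⇒  (0, -7, 0, -3)
     R2 -= -1·R0  ⇒  (0, -2, 1, -9/4)
     R3 -= 3·R0  ⇒  (0, 1, 6, -1/4)
[2] R1 /= -7  ⇒  (0, 1, 0, 3/7)
     R0 -= 1·R1  ⇒  (1, 0, -1, -19/28)
     R2 -= -2·R1  ⇒  (0, 0, 1, -39/28)
     R3 -= 1·R1  ⇒  (0, 0, 6, -19/28)
[3] R2 /= 1  ⇒  (0, 0, 1, -39/28)
     R0 -= -1·R2  ⇒  (1, 0, 0, -29/14)
     R3 -= 6·R2  ⇒  (0, 0, 0, 215/28)
[4] R3 /= 215/28  ⇒  (0, 0, 0, 1)
     R0 -= -29/14·R3  ⇒  (1, 0, 0, 0)
     R1 -= 3/7·R3  ⇒  (0, 1, 0, 0)
     R2 -= -39/28·R3  ⇒  (0, 0, 1, 0)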